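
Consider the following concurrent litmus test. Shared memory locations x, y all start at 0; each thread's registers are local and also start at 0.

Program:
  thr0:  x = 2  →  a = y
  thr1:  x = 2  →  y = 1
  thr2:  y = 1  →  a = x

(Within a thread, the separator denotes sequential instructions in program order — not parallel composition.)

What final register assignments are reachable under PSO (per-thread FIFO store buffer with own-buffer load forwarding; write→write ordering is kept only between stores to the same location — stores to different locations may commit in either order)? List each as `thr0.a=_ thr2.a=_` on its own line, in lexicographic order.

outcome vector order: (thr0.a,thr2.a)
|PSO outcomes| = 4

thr0.a=0 thr2.a=0
thr0.a=0 thr2.a=2
thr0.a=1 thr2.a=0
thr0.a=1 thr2.a=2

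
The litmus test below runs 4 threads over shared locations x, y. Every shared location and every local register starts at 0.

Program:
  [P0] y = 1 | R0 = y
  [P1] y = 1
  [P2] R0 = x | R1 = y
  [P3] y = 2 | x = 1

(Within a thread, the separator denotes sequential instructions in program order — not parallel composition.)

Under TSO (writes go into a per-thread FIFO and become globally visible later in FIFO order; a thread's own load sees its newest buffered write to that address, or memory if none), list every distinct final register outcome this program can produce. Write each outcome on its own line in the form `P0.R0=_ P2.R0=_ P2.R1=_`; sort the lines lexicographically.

P0.R0=1 P2.R0=0 P2.R1=0
P0.R0=1 P2.R0=0 P2.R1=1
P0.R0=1 P2.R0=0 P2.R1=2
P0.R0=1 P2.R0=1 P2.R1=1
P0.R0=1 P2.R0=1 P2.R1=2
P0.R0=2 P2.R0=0 P2.R1=0
P0.R0=2 P2.R0=0 P2.R1=1
P0.R0=2 P2.R0=0 P2.R1=2
P0.R0=2 P2.R0=1 P2.R1=1
P0.R0=2 P2.R0=1 P2.R1=2

outcome vector order: (P0.R0,P2.R0,P2.R1)
|TSO outcomes| = 10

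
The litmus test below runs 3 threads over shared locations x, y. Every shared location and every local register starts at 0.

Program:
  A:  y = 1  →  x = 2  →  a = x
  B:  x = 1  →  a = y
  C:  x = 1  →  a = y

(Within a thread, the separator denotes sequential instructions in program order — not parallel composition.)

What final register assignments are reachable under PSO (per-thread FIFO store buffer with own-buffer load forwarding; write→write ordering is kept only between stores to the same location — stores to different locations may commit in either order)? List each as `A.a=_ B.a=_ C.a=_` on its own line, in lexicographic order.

outcome vector order: (A.a,B.a,C.a)
|PSO outcomes| = 8

A.a=1 B.a=0 C.a=0
A.a=1 B.a=0 C.a=1
A.a=1 B.a=1 C.a=0
A.a=1 B.a=1 C.a=1
A.a=2 B.a=0 C.a=0
A.a=2 B.a=0 C.a=1
A.a=2 B.a=1 C.a=0
A.a=2 B.a=1 C.a=1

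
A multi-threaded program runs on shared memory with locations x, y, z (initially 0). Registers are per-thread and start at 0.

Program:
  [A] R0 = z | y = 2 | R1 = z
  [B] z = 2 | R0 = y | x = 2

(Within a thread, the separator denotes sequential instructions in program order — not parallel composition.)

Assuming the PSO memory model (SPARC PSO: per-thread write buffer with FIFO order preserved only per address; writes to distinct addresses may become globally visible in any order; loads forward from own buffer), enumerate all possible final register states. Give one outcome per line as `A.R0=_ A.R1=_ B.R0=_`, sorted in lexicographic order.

outcome vector order: (A.R0,A.R1,B.R0)
|PSO outcomes| = 6

A.R0=0 A.R1=0 B.R0=0
A.R0=0 A.R1=0 B.R0=2
A.R0=0 A.R1=2 B.R0=0
A.R0=0 A.R1=2 B.R0=2
A.R0=2 A.R1=2 B.R0=0
A.R0=2 A.R1=2 B.R0=2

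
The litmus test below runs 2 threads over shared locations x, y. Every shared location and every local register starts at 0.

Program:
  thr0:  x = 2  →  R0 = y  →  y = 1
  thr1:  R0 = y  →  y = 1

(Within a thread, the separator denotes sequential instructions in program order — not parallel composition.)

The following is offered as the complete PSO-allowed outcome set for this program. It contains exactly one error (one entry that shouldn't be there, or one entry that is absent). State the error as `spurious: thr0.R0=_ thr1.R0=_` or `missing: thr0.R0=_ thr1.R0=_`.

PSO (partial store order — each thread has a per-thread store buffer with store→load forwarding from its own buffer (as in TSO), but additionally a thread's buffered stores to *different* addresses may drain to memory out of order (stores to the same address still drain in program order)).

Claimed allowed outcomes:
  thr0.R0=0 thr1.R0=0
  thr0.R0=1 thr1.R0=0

missing: thr0.R0=0 thr1.R0=1

outcome vector order: (thr0.R0,thr1.R0)
under PSO → 0/0 0/1 1/0
PSO∖claimed = {0/1}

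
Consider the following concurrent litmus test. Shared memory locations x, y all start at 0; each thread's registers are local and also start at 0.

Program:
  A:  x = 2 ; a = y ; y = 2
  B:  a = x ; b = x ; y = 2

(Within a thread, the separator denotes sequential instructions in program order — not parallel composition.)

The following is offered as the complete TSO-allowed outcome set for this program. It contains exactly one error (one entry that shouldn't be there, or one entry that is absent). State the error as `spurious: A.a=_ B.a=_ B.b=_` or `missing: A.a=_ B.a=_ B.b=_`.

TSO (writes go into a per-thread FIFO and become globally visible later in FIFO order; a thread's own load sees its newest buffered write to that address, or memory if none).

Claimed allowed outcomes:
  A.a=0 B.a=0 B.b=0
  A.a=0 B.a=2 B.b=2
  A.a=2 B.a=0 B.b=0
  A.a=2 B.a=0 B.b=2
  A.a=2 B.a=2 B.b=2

outcome vector order: (A.a,B.a,B.b)
TSO: 6 outcomes — {<0 0 0>; <0 0 2>; <0 2 2>; <2 0 0>; <2 0 2>; <2 2 2>}
TSO∖claimed = {<0 0 2>}

missing: A.a=0 B.a=0 B.b=2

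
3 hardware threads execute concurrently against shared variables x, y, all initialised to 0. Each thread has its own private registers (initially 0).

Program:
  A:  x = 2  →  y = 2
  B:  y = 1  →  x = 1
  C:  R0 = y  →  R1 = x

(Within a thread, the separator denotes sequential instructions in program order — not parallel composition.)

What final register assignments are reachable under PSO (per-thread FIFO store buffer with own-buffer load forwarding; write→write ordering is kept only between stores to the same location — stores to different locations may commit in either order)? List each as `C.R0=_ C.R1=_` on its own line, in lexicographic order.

C.R0=0 C.R1=0
C.R0=0 C.R1=1
C.R0=0 C.R1=2
C.R0=1 C.R1=0
C.R0=1 C.R1=1
C.R0=1 C.R1=2
C.R0=2 C.R1=0
C.R0=2 C.R1=1
C.R0=2 C.R1=2

outcome vector order: (C.R0,C.R1)
|PSO outcomes| = 9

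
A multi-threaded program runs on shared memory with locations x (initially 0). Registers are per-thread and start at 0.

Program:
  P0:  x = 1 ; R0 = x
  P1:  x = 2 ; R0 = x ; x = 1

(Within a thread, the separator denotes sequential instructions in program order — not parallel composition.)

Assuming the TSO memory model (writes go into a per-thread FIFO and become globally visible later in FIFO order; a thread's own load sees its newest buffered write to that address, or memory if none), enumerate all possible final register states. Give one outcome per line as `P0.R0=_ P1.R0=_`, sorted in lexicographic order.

outcome vector order: (P0.R0,P1.R0)
|TSO outcomes| = 3

P0.R0=1 P1.R0=1
P0.R0=1 P1.R0=2
P0.R0=2 P1.R0=2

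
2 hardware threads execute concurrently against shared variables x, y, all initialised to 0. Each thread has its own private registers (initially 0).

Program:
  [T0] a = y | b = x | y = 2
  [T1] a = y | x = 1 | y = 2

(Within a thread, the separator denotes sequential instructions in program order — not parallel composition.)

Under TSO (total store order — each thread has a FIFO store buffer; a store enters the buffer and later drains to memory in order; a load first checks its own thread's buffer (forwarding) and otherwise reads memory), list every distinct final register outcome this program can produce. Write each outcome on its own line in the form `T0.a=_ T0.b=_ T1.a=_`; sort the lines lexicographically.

T0.a=0 T0.b=0 T1.a=0
T0.a=0 T0.b=0 T1.a=2
T0.a=0 T0.b=1 T1.a=0
T0.a=2 T0.b=1 T1.a=0

outcome vector order: (T0.a,T0.b,T1.a)
|TSO outcomes| = 4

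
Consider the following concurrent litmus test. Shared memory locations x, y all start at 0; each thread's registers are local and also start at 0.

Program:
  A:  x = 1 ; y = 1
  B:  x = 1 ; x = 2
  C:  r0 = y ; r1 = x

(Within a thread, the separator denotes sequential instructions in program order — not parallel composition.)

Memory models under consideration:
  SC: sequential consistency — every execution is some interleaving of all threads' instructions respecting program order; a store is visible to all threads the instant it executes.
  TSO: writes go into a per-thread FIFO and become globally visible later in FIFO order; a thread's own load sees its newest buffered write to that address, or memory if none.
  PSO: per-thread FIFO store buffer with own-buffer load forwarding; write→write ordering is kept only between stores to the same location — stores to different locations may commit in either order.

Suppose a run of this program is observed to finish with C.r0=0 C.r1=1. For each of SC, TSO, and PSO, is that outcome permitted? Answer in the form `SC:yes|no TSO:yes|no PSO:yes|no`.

outcome vector order: (C.r0,C.r1)
[SC] allowed = {<0 0> <0 1> <0 2> <1 1> <1 2>}
[TSO] allowed = {<0 0> <0 1> <0 2> <1 1> <1 2>}
[PSO] allowed = {<0 0> <0 1> <0 2> <1 0> <1 1> <1 2>}
target <0 1> ∈ {SC,TSO,PSO}

SC:yes TSO:yes PSO:yes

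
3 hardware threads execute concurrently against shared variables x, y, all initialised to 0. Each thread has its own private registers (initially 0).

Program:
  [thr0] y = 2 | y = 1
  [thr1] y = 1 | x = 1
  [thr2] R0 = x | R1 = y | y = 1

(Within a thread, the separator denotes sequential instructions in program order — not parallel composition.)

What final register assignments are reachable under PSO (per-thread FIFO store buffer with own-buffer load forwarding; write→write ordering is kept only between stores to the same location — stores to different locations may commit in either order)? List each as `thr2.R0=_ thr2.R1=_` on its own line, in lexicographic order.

thr2.R0=0 thr2.R1=0
thr2.R0=0 thr2.R1=1
thr2.R0=0 thr2.R1=2
thr2.R0=1 thr2.R1=0
thr2.R0=1 thr2.R1=1
thr2.R0=1 thr2.R1=2

outcome vector order: (thr2.R0,thr2.R1)
|PSO outcomes| = 6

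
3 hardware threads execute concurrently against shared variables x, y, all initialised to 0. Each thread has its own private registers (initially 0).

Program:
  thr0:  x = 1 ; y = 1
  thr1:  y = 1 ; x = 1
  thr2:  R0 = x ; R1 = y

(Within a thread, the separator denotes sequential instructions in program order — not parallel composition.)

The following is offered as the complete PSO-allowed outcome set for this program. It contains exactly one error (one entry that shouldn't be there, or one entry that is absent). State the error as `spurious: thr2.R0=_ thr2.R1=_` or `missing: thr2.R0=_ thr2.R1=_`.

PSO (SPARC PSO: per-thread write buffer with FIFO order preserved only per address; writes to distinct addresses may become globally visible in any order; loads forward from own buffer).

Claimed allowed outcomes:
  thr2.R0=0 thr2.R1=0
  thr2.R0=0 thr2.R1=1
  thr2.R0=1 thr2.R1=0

outcome vector order: (thr2.R0,thr2.R1)
under PSO → (0,0) (0,1) (1,0) (1,1)
PSO∖claimed = {(1,1)}

missing: thr2.R0=1 thr2.R1=1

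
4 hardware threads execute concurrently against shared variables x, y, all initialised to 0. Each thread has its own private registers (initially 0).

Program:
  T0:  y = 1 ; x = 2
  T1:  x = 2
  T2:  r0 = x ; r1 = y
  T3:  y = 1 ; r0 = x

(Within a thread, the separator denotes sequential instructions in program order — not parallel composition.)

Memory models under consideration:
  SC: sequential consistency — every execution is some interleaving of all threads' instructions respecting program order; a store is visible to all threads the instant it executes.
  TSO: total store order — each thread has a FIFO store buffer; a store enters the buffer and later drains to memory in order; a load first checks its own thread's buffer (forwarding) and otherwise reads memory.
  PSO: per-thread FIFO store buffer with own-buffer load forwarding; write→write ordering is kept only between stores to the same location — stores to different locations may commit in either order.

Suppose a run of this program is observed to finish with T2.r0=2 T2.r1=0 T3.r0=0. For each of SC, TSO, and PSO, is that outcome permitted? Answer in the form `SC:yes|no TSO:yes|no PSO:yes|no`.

SC:no TSO:yes PSO:yes

outcome vector order: (T2.r0,T2.r1,T3.r0)
[SC] allowed = {000 002 010 012 202 210 212}
[TSO] allowed = {000 002 010 012 200 202 210 212}
[PSO] allowed = {000 002 010 012 200 202 210 212}
target 200 ∈ {TSO,PSO}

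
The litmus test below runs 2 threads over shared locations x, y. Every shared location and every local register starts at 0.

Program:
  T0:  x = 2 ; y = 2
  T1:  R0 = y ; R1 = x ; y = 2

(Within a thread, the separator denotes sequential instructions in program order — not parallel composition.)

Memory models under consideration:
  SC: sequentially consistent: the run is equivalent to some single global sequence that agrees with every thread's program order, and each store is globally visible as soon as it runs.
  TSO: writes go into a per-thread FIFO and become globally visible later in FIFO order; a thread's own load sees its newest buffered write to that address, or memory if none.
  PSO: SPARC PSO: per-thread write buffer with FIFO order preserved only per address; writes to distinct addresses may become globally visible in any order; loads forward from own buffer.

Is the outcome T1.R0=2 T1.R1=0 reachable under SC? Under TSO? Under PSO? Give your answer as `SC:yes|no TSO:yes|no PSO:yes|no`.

SC:no TSO:no PSO:yes

outcome vector order: (T1.R0,T1.R1)
[SC] allowed = {<0 0> <0 2> <2 2>}
[TSO] allowed = {<0 0> <0 2> <2 2>}
[PSO] allowed = {<0 0> <0 2> <2 0> <2 2>}
target <2 0> ∈ {PSO}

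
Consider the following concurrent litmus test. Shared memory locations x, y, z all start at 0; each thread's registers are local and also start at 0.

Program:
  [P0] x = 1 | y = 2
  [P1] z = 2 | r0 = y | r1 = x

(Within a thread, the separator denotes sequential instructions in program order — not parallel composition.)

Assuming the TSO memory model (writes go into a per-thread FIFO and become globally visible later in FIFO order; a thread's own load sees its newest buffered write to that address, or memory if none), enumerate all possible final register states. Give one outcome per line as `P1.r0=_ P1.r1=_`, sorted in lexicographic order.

P1.r0=0 P1.r1=0
P1.r0=0 P1.r1=1
P1.r0=2 P1.r1=1

outcome vector order: (P1.r0,P1.r1)
|TSO outcomes| = 3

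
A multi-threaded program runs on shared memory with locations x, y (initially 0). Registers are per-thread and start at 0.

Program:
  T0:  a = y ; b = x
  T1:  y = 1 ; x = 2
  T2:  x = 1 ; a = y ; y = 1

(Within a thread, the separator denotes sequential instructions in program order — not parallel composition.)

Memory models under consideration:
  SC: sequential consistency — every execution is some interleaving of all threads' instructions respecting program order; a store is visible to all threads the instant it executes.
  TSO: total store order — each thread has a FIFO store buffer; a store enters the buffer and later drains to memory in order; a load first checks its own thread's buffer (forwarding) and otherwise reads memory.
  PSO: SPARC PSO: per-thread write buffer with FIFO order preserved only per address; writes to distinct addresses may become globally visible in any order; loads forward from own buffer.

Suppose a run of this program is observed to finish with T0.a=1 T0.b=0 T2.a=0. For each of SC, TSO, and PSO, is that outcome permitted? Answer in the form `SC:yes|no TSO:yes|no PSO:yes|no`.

SC:no TSO:yes PSO:yes

outcome vector order: (T0.a,T0.b,T2.a)
[SC] allowed = {<0 0 0> <0 0 1> <0 1 0> <0 1 1> <0 2 0> <0 2 1> <1 0 1> <1 1 0> <1 1 1> <1 2 0> <1 2 1>}
[TSO] allowed = {<0 0 0> <0 0 1> <0 1 0> <0 1 1> <0 2 0> <0 2 1> <1 0 0> <1 0 1> <1 1 0> <1 1 1> <1 2 0> <1 2 1>}
[PSO] allowed = {<0 0 0> <0 0 1> <0 1 0> <0 1 1> <0 2 0> <0 2 1> <1 0 0> <1 0 1> <1 1 0> <1 1 1> <1 2 0> <1 2 1>}
target <1 0 0> ∈ {TSO,PSO}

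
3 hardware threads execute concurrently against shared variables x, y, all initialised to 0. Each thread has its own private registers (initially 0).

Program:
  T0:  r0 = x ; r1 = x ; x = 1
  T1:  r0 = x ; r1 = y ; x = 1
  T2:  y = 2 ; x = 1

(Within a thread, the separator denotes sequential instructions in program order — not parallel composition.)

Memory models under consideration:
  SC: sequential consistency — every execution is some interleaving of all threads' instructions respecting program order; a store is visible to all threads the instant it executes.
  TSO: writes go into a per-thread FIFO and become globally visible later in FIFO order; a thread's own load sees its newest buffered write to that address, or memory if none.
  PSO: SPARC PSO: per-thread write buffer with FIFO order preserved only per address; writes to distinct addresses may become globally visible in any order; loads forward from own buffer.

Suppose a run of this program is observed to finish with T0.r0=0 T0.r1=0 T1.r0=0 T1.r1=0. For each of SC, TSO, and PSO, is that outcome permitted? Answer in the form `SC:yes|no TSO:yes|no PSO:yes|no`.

outcome vector order: (T0.r0,T0.r1,T1.r0,T1.r1)
SC: 10 outcomes — {(0,0,0,0) (0,0,0,2) (0,0,1,0) (0,0,1,2) (0,1,0,0) (0,1,0,2) (0,1,1,2) (1,1,0,0) (1,1,0,2) (1,1,1,2)}
TSO: 10 outcomes — {(0,0,0,0) (0,0,0,2) (0,0,1,0) (0,0,1,2) (0,1,0,0) (0,1,0,2) (0,1,1,2) (1,1,0,0) (1,1,0,2) (1,1,1,2)}
PSO: 12 outcomes — {(0,0,0,0) (0,0,0,2) (0,0,1,0) (0,0,1,2) (0,1,0,0) (0,1,0,2) (0,1,1,0) (0,1,1,2) (1,1,0,0) (1,1,0,2) (1,1,1,0) (1,1,1,2)}
target (0,0,0,0) ∈ {SC,TSO,PSO}

SC:yes TSO:yes PSO:yes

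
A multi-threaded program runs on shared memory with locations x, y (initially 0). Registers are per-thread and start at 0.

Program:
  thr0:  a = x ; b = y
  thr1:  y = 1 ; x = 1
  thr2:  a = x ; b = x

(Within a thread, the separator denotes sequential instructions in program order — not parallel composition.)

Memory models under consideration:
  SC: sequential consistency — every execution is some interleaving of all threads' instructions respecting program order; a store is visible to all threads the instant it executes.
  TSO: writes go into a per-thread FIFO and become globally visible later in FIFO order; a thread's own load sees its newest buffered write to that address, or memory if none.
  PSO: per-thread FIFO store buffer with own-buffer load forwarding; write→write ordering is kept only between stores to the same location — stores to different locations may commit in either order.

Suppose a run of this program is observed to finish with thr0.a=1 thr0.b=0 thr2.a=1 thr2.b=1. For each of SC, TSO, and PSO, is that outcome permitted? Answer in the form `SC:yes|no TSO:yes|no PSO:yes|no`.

outcome vector order: (thr0.a,thr0.b,thr2.a,thr2.b)
under SC → 0000; 0001; 0011; 0100; 0101; 0111; 1100; 1101; 1111
under TSO → 0000; 0001; 0011; 0100; 0101; 0111; 1100; 1101; 1111
under PSO → 0000; 0001; 0011; 0100; 0101; 0111; 1000; 1001; 1011; 1100; 1101; 1111
target 1011 ∈ {PSO}

SC:no TSO:no PSO:yes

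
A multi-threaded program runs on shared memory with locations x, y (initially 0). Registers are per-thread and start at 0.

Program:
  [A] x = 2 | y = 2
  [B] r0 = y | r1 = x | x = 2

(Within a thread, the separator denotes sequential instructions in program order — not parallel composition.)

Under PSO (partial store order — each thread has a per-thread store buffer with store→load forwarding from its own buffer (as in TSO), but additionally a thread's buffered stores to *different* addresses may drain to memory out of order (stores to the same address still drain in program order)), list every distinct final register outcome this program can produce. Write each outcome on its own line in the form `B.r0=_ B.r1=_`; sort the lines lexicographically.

B.r0=0 B.r1=0
B.r0=0 B.r1=2
B.r0=2 B.r1=0
B.r0=2 B.r1=2

outcome vector order: (B.r0,B.r1)
|PSO outcomes| = 4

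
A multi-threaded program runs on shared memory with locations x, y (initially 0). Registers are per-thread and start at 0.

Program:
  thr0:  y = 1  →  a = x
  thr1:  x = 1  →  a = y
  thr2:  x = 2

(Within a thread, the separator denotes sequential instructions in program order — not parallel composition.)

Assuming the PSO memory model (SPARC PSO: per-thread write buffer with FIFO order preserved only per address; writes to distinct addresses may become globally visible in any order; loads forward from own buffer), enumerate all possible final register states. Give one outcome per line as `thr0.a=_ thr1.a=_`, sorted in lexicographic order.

thr0.a=0 thr1.a=0
thr0.a=0 thr1.a=1
thr0.a=1 thr1.a=0
thr0.a=1 thr1.a=1
thr0.a=2 thr1.a=0
thr0.a=2 thr1.a=1

outcome vector order: (thr0.a,thr1.a)
|PSO outcomes| = 6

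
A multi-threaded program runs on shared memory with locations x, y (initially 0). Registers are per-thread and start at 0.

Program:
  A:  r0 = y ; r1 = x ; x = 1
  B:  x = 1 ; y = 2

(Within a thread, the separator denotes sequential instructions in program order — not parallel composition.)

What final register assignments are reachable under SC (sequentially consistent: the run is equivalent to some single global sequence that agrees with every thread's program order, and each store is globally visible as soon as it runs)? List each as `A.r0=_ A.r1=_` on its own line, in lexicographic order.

A.r0=0 A.r1=0
A.r0=0 A.r1=1
A.r0=2 A.r1=1

outcome vector order: (A.r0,A.r1)
|SC outcomes| = 3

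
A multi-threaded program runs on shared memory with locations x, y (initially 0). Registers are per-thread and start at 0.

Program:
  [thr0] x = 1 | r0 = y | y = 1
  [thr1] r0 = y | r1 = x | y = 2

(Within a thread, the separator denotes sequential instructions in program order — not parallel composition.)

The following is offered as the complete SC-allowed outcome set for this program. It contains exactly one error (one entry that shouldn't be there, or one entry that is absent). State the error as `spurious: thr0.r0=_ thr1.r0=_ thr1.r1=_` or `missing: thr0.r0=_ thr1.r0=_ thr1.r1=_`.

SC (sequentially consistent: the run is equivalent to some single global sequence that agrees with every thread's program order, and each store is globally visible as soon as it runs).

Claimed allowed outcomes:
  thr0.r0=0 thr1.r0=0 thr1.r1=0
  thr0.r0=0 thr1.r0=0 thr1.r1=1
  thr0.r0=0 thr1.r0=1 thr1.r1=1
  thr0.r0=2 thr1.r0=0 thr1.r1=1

missing: thr0.r0=2 thr1.r0=0 thr1.r1=0

outcome vector order: (thr0.r0,thr1.r0,thr1.r1)
SC (5): 0/0/0, 0/0/1, 0/1/1, 2/0/0, 2/0/1
SC∖claimed = {2/0/0}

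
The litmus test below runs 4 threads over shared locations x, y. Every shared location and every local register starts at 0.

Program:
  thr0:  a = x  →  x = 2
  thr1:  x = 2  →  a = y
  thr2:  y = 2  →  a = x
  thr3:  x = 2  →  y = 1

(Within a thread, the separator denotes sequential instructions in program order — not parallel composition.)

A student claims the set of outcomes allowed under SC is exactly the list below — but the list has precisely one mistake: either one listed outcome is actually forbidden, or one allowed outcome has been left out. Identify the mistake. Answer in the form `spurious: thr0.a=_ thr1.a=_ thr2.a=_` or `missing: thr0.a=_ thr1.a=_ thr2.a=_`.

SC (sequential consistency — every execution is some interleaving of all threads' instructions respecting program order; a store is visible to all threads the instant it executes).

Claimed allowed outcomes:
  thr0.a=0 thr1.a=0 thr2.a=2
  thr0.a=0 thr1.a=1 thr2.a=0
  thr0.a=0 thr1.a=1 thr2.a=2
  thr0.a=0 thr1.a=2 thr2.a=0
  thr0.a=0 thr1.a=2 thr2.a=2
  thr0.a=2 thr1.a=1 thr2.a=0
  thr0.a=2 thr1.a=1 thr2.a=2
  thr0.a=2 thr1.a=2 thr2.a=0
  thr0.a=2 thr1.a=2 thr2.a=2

outcome vector order: (thr0.a,thr1.a,thr2.a)
SC: 10 outcomes — {(0,0,2); (0,1,0); (0,1,2); (0,2,0); (0,2,2); (2,0,2); (2,1,0); (2,1,2); (2,2,0); (2,2,2)}
SC∖claimed = {(2,0,2)}

missing: thr0.a=2 thr1.a=0 thr2.a=2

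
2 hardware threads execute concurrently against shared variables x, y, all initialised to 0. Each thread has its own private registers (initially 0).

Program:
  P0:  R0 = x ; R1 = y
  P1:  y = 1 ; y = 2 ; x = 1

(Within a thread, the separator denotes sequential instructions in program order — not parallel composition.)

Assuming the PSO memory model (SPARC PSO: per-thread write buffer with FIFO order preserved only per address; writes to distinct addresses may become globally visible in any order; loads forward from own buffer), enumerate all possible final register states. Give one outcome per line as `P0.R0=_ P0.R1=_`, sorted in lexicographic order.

outcome vector order: (P0.R0,P0.R1)
|PSO outcomes| = 6

P0.R0=0 P0.R1=0
P0.R0=0 P0.R1=1
P0.R0=0 P0.R1=2
P0.R0=1 P0.R1=0
P0.R0=1 P0.R1=1
P0.R0=1 P0.R1=2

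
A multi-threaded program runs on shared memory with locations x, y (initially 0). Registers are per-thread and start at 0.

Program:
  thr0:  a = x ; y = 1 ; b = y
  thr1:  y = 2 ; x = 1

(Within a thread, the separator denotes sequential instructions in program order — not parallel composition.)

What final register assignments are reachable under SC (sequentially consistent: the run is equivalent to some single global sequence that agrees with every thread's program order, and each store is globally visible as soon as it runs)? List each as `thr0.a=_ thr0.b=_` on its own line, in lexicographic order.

outcome vector order: (thr0.a,thr0.b)
|SC outcomes| = 3

thr0.a=0 thr0.b=1
thr0.a=0 thr0.b=2
thr0.a=1 thr0.b=1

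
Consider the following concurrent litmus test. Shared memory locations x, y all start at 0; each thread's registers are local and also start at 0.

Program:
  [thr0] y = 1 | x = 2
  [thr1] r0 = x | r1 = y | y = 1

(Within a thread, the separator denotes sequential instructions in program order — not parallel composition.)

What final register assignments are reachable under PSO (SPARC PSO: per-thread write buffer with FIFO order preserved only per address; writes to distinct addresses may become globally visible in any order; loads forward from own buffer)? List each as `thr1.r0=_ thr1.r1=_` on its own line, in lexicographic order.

thr1.r0=0 thr1.r1=0
thr1.r0=0 thr1.r1=1
thr1.r0=2 thr1.r1=0
thr1.r0=2 thr1.r1=1

outcome vector order: (thr1.r0,thr1.r1)
|PSO outcomes| = 4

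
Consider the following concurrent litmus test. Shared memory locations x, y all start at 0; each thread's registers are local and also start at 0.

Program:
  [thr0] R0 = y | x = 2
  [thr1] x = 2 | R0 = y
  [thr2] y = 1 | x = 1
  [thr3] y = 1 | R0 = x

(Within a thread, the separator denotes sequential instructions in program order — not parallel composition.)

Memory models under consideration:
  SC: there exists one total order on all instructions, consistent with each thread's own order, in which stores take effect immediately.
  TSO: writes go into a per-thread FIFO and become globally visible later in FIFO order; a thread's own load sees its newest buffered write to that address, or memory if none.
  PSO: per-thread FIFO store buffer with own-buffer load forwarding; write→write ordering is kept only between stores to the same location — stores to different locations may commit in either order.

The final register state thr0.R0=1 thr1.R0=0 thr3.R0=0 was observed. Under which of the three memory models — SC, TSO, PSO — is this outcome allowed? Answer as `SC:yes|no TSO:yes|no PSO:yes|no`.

outcome vector order: (thr0.R0,thr1.R0,thr3.R0)
SC (10): (0,0,1), (0,0,2), (0,1,0), (0,1,1), (0,1,2), (1,0,1), (1,0,2), (1,1,0), (1,1,1), (1,1,2)
TSO (12): (0,0,0), (0,0,1), (0,0,2), (0,1,0), (0,1,1), (0,1,2), (1,0,0), (1,0,1), (1,0,2), (1,1,0), (1,1,1), (1,1,2)
PSO (12): (0,0,0), (0,0,1), (0,0,2), (0,1,0), (0,1,1), (0,1,2), (1,0,0), (1,0,1), (1,0,2), (1,1,0), (1,1,1), (1,1,2)
target (1,0,0) ∈ {TSO,PSO}

SC:no TSO:yes PSO:yes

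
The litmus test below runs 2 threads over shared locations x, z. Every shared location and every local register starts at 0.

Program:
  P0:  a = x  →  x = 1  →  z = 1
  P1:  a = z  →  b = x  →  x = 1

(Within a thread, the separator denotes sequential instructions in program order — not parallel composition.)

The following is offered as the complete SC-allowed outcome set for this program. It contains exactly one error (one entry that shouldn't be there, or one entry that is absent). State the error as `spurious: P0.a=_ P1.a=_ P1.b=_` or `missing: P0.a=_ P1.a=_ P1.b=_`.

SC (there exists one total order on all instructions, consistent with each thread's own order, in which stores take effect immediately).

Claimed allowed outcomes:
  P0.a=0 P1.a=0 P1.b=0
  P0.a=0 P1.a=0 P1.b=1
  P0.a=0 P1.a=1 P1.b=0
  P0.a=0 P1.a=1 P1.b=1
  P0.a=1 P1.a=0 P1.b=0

outcome vector order: (P0.a,P1.a,P1.b)
under SC → 000, 001, 011, 100
claimed∖SC = {010}

spurious: P0.a=0 P1.a=1 P1.b=0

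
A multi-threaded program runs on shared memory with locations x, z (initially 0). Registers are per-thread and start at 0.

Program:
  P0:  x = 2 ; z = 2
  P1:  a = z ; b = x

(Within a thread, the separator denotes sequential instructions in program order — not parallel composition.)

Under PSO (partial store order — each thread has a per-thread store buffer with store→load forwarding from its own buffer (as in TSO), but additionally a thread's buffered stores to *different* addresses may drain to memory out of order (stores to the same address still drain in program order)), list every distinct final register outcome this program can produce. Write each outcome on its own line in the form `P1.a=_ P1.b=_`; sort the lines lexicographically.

P1.a=0 P1.b=0
P1.a=0 P1.b=2
P1.a=2 P1.b=0
P1.a=2 P1.b=2

outcome vector order: (P1.a,P1.b)
|PSO outcomes| = 4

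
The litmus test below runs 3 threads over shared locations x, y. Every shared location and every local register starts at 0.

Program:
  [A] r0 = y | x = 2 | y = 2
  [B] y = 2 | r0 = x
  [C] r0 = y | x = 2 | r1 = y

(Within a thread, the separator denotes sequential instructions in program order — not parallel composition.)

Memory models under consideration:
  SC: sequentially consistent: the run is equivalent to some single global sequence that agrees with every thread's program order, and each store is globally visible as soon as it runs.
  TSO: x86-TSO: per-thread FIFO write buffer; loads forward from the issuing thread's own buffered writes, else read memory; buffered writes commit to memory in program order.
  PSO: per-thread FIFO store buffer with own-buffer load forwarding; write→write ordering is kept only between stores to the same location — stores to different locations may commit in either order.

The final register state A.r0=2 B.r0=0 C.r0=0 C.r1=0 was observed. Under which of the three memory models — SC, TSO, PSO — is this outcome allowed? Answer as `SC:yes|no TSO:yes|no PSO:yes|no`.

SC:no TSO:yes PSO:yes

outcome vector order: (A.r0,B.r0,C.r0,C.r1)
under SC → <0 0 0 2>, <0 0 2 2>, <0 2 0 0>, <0 2 0 2>, <0 2 2 2>, <2 0 0 2>, <2 0 2 2>, <2 2 0 0>, <2 2 0 2>, <2 2 2 2>
under TSO → <0 0 0 0>, <0 0 0 2>, <0 0 2 2>, <0 2 0 0>, <0 2 0 2>, <0 2 2 2>, <2 0 0 0>, <2 0 0 2>, <2 0 2 2>, <2 2 0 0>, <2 2 0 2>, <2 2 2 2>
under PSO → <0 0 0 0>, <0 0 0 2>, <0 0 2 2>, <0 2 0 0>, <0 2 0 2>, <0 2 2 2>, <2 0 0 0>, <2 0 0 2>, <2 0 2 2>, <2 2 0 0>, <2 2 0 2>, <2 2 2 2>
target <2 0 0 0> ∈ {TSO,PSO}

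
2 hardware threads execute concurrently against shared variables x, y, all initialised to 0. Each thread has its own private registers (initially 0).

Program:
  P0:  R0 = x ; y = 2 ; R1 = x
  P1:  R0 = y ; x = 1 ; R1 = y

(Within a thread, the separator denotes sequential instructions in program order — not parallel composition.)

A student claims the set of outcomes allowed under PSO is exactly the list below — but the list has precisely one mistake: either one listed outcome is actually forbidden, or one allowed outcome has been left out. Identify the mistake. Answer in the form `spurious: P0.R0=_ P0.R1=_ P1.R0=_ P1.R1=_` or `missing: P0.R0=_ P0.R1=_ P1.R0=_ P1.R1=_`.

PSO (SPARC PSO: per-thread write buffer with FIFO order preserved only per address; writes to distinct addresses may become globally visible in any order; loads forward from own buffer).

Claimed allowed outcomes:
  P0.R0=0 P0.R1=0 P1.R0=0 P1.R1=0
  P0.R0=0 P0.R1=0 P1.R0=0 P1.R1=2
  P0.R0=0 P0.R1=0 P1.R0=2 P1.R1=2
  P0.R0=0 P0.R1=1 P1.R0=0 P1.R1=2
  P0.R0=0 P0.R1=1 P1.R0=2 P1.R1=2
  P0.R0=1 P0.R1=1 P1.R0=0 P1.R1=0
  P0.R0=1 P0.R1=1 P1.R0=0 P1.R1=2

outcome vector order: (P0.R0,P0.R1,P1.R0,P1.R1)
under PSO → 0000 0002 0022 0100 0102 0122 1100 1102
PSO∖claimed = {0100}

missing: P0.R0=0 P0.R1=1 P1.R0=0 P1.R1=0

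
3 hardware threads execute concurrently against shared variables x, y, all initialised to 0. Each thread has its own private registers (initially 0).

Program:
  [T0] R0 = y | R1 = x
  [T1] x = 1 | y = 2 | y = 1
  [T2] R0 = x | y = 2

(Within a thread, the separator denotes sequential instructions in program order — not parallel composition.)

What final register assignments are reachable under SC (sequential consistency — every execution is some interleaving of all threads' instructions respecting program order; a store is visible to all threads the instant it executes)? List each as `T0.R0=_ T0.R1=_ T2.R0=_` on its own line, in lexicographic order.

outcome vector order: (T0.R0,T0.R1,T2.R0)
|SC outcomes| = 9

T0.R0=0 T0.R1=0 T2.R0=0
T0.R0=0 T0.R1=0 T2.R0=1
T0.R0=0 T0.R1=1 T2.R0=0
T0.R0=0 T0.R1=1 T2.R0=1
T0.R0=1 T0.R1=1 T2.R0=0
T0.R0=1 T0.R1=1 T2.R0=1
T0.R0=2 T0.R1=0 T2.R0=0
T0.R0=2 T0.R1=1 T2.R0=0
T0.R0=2 T0.R1=1 T2.R0=1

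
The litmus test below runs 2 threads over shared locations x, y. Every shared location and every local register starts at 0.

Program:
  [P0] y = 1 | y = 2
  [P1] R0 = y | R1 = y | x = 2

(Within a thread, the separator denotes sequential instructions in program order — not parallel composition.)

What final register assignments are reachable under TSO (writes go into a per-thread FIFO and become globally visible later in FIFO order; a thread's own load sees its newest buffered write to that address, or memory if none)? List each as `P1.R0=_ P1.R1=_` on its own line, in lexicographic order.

outcome vector order: (P1.R0,P1.R1)
|TSO outcomes| = 6

P1.R0=0 P1.R1=0
P1.R0=0 P1.R1=1
P1.R0=0 P1.R1=2
P1.R0=1 P1.R1=1
P1.R0=1 P1.R1=2
P1.R0=2 P1.R1=2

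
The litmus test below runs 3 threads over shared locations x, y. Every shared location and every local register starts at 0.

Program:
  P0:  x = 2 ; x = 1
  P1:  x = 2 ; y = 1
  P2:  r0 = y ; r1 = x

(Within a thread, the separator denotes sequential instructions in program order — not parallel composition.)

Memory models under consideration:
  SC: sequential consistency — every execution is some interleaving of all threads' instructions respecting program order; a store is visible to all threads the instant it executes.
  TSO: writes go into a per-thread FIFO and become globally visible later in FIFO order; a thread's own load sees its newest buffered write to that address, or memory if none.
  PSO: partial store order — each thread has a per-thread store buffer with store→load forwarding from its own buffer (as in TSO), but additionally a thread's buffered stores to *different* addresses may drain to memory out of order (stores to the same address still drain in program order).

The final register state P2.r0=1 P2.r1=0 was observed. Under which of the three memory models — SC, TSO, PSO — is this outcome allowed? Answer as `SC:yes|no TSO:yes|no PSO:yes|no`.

SC:no TSO:no PSO:yes

outcome vector order: (P2.r0,P2.r1)
SC: 5 outcomes — {(0,0) (0,1) (0,2) (1,1) (1,2)}
TSO: 5 outcomes — {(0,0) (0,1) (0,2) (1,1) (1,2)}
PSO: 6 outcomes — {(0,0) (0,1) (0,2) (1,0) (1,1) (1,2)}
target (1,0) ∈ {PSO}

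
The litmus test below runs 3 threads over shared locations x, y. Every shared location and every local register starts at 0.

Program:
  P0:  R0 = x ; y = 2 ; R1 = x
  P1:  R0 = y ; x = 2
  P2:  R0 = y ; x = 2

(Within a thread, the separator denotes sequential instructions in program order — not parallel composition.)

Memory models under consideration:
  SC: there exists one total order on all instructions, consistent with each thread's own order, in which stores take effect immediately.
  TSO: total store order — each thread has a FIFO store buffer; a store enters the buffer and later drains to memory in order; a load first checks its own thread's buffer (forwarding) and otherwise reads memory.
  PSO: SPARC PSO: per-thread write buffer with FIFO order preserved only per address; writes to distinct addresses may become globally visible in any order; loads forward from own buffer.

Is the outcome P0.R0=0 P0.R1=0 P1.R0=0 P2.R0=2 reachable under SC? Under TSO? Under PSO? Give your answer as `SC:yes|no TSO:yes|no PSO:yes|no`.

outcome vector order: (P0.R0,P0.R1,P1.R0,P2.R0)
SC (11): 0/0/0/0 0/0/0/2 0/0/2/0 0/0/2/2 0/2/0/0 0/2/0/2 0/2/2/0 0/2/2/2 2/2/0/0 2/2/0/2 2/2/2/0
TSO (11): 0/0/0/0 0/0/0/2 0/0/2/0 0/0/2/2 0/2/0/0 0/2/0/2 0/2/2/0 0/2/2/2 2/2/0/0 2/2/0/2 2/2/2/0
PSO (11): 0/0/0/0 0/0/0/2 0/0/2/0 0/0/2/2 0/2/0/0 0/2/0/2 0/2/2/0 0/2/2/2 2/2/0/0 2/2/0/2 2/2/2/0
target 0/0/0/2 ∈ {SC,TSO,PSO}

SC:yes TSO:yes PSO:yes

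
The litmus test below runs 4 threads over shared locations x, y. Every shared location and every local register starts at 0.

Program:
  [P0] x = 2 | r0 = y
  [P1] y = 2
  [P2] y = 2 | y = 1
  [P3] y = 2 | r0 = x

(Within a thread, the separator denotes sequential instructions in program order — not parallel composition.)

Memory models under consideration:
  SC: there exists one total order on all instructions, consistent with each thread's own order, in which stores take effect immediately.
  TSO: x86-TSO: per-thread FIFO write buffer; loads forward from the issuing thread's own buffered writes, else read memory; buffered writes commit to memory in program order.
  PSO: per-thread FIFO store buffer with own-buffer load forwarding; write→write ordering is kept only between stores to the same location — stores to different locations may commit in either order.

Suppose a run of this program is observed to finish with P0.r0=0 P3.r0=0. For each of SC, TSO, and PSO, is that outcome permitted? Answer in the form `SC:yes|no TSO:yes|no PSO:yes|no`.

SC:no TSO:yes PSO:yes

outcome vector order: (P0.r0,P3.r0)
[SC] allowed = {<0 2>; <1 0>; <1 2>; <2 0>; <2 2>}
[TSO] allowed = {<0 0>; <0 2>; <1 0>; <1 2>; <2 0>; <2 2>}
[PSO] allowed = {<0 0>; <0 2>; <1 0>; <1 2>; <2 0>; <2 2>}
target <0 0> ∈ {TSO,PSO}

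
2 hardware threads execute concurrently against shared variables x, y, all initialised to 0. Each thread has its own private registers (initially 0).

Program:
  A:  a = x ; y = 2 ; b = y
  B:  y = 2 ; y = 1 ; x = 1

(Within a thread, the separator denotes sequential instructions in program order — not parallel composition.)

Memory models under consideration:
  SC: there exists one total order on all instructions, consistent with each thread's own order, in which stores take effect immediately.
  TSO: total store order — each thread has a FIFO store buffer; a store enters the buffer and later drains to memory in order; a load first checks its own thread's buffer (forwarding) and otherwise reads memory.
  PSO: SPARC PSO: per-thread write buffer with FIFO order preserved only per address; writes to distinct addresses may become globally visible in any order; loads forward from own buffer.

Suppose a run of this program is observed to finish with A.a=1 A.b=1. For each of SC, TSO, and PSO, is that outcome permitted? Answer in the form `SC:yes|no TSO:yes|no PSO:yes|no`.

outcome vector order: (A.a,A.b)
[SC] allowed = {01 02 12}
[TSO] allowed = {01 02 12}
[PSO] allowed = {01 02 11 12}
target 11 ∈ {PSO}

SC:no TSO:no PSO:yes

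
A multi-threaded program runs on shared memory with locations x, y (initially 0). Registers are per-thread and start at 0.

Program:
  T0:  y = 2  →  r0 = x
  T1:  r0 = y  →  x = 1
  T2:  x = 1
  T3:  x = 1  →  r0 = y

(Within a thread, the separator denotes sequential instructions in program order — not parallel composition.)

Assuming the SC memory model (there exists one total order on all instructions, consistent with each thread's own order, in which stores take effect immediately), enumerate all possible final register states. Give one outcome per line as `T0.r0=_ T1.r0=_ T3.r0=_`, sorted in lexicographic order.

T0.r0=0 T1.r0=0 T3.r0=2
T0.r0=0 T1.r0=2 T3.r0=2
T0.r0=1 T1.r0=0 T3.r0=0
T0.r0=1 T1.r0=0 T3.r0=2
T0.r0=1 T1.r0=2 T3.r0=0
T0.r0=1 T1.r0=2 T3.r0=2

outcome vector order: (T0.r0,T1.r0,T3.r0)
|SC outcomes| = 6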